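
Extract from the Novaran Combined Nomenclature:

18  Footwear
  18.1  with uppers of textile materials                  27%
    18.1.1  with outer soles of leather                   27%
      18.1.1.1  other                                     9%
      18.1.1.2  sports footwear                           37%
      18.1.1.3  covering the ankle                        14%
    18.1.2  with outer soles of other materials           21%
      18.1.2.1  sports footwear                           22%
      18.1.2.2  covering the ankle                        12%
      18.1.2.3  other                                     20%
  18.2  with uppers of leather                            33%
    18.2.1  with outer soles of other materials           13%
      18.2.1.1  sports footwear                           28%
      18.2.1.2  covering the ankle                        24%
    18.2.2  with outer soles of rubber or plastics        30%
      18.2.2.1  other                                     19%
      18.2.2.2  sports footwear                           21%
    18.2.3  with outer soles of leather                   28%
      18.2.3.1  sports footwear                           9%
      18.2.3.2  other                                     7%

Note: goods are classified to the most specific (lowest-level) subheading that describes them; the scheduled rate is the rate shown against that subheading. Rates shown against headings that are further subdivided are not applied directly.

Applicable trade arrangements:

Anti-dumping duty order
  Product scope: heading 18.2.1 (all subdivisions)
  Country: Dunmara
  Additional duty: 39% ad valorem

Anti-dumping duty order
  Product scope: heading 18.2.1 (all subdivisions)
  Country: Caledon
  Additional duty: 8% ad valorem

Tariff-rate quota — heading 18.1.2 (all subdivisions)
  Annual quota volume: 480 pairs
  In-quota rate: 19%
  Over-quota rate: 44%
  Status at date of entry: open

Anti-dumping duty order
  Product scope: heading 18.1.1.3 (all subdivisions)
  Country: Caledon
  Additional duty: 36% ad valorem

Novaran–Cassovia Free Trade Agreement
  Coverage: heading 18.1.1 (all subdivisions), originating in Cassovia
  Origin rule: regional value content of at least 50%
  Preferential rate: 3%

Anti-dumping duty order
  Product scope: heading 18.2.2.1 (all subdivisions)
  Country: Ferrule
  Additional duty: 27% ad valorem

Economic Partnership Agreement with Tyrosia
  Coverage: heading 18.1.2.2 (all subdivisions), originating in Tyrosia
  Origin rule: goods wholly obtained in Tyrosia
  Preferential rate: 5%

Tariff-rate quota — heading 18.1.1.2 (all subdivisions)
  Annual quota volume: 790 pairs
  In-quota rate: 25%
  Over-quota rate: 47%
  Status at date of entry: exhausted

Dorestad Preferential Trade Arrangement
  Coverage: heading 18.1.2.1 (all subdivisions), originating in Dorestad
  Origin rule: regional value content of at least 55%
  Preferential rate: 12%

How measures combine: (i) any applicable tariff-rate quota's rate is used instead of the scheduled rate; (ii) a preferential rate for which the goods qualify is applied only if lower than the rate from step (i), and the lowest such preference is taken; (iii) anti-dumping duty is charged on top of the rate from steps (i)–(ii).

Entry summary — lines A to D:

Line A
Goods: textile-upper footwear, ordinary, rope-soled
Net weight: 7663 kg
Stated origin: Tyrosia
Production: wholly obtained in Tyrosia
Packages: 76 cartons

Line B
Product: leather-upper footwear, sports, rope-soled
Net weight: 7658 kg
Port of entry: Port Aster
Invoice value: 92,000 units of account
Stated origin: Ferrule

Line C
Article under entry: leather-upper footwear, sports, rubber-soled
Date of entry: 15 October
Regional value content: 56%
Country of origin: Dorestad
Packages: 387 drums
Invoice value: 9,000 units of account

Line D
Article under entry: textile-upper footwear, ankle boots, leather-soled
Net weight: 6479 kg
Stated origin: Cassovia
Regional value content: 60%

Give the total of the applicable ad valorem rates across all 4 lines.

Line A: textile-upper → 18.1; rope-soled → 18.1.2; ordinary → 18.1.2.3. Scheduled 20%. quota on 18.1.2 open → in-quota 19%; Tyrosia agreement on 18.1.2.2: 18.1.2.3 not covered. → 19%.
Line B: leather-upper → 18.2; rope-soled → 18.2.1; sports → 18.2.1.1. Scheduled 28%. No special measure applies. → 28%.
Line C: leather-upper → 18.2; rubber-soled → 18.2.2; sports → 18.2.2.2. Scheduled 21%. Dorestad agreement on 18.1.2.1: 18.2.2.2 not covered. → 21%.
Line D: textile-upper → 18.1; leather-soled → 18.1.1; ankle boots → 18.1.1.3. Scheduled 14%. Cassovia agreement on 18.1.1: RVC ≥ 50% → 3% available; preferential 3%. → 3%.
Sum: 19% + 28% + 21% + 3% = 71%.

71%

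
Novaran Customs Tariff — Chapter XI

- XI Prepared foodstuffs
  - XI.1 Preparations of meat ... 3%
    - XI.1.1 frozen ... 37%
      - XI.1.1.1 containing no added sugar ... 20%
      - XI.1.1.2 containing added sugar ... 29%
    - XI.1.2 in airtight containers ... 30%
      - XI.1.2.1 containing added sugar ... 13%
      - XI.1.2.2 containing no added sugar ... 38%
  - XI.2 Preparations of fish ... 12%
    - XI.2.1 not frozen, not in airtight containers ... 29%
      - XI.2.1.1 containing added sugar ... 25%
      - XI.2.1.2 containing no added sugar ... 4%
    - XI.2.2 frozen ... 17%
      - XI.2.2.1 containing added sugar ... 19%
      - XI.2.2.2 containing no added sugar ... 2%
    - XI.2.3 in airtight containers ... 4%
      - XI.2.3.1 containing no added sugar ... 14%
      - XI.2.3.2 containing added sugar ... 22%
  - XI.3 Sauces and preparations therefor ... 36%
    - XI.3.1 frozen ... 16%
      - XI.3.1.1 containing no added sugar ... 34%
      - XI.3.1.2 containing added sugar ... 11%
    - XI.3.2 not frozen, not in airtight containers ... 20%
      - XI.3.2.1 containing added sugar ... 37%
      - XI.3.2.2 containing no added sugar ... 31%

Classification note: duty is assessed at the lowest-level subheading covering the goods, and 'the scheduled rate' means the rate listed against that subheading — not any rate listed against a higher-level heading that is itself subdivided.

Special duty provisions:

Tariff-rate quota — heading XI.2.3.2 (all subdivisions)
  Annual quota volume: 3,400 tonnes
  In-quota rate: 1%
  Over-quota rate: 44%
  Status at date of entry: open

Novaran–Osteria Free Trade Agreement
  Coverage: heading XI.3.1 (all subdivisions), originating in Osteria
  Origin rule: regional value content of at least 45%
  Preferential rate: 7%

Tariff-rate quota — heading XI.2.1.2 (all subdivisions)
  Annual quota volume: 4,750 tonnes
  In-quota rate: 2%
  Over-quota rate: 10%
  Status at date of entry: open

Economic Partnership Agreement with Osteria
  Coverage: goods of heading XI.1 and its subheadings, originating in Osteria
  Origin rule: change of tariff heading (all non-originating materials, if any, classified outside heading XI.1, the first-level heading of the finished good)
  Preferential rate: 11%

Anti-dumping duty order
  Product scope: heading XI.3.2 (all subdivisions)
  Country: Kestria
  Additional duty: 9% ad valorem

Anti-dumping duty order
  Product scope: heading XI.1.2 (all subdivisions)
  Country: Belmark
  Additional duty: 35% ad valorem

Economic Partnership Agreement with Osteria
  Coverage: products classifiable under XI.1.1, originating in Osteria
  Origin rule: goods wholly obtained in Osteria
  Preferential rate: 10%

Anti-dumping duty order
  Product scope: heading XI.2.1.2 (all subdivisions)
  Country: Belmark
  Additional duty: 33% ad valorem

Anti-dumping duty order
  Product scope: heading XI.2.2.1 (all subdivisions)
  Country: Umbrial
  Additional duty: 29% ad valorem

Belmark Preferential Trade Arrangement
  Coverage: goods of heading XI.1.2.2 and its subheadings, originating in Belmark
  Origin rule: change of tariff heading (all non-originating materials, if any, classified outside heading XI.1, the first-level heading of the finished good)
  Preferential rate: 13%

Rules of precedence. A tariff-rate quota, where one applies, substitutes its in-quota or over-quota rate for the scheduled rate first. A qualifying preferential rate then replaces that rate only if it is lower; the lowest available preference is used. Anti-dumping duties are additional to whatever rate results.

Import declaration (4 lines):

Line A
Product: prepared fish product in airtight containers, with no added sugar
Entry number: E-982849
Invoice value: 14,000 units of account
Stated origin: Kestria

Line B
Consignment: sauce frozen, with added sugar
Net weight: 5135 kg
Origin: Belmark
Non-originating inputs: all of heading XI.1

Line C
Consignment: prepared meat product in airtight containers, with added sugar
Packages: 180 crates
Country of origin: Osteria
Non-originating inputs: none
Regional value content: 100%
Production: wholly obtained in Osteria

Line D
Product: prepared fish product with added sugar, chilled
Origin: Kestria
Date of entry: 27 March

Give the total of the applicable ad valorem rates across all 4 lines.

61%

Line A: prepared fish product → XI.2; in airtight containers → XI.2.3; with no added sugar → XI.2.3.1. Scheduled 14%. No special measure applies. → 14%.
Line B: sauce → XI.3; frozen → XI.3.1; with added sugar → XI.3.1.2. Scheduled 11%. Belmark agreement on XI.1.2.2: XI.3.1.2 not covered. → 11%.
Line C: prepared meat product → XI.1; in airtight containers → XI.1.2; with added sugar → XI.1.2.1. Scheduled 13%. Osteria agreement on XI.3.1: XI.1.2.1 not covered; Osteria agreement on XI.1: CTH met → 11% available; Osteria agreement on XI.1.1: XI.1.2.1 not covered; preferential 11%. → 11%.
Line D: prepared fish product → XI.2; chilled → XI.2.1; with added sugar → XI.2.1.1. Scheduled 25%. No special measure applies. → 25%.
Sum: 14% + 11% + 11% + 25% = 61%.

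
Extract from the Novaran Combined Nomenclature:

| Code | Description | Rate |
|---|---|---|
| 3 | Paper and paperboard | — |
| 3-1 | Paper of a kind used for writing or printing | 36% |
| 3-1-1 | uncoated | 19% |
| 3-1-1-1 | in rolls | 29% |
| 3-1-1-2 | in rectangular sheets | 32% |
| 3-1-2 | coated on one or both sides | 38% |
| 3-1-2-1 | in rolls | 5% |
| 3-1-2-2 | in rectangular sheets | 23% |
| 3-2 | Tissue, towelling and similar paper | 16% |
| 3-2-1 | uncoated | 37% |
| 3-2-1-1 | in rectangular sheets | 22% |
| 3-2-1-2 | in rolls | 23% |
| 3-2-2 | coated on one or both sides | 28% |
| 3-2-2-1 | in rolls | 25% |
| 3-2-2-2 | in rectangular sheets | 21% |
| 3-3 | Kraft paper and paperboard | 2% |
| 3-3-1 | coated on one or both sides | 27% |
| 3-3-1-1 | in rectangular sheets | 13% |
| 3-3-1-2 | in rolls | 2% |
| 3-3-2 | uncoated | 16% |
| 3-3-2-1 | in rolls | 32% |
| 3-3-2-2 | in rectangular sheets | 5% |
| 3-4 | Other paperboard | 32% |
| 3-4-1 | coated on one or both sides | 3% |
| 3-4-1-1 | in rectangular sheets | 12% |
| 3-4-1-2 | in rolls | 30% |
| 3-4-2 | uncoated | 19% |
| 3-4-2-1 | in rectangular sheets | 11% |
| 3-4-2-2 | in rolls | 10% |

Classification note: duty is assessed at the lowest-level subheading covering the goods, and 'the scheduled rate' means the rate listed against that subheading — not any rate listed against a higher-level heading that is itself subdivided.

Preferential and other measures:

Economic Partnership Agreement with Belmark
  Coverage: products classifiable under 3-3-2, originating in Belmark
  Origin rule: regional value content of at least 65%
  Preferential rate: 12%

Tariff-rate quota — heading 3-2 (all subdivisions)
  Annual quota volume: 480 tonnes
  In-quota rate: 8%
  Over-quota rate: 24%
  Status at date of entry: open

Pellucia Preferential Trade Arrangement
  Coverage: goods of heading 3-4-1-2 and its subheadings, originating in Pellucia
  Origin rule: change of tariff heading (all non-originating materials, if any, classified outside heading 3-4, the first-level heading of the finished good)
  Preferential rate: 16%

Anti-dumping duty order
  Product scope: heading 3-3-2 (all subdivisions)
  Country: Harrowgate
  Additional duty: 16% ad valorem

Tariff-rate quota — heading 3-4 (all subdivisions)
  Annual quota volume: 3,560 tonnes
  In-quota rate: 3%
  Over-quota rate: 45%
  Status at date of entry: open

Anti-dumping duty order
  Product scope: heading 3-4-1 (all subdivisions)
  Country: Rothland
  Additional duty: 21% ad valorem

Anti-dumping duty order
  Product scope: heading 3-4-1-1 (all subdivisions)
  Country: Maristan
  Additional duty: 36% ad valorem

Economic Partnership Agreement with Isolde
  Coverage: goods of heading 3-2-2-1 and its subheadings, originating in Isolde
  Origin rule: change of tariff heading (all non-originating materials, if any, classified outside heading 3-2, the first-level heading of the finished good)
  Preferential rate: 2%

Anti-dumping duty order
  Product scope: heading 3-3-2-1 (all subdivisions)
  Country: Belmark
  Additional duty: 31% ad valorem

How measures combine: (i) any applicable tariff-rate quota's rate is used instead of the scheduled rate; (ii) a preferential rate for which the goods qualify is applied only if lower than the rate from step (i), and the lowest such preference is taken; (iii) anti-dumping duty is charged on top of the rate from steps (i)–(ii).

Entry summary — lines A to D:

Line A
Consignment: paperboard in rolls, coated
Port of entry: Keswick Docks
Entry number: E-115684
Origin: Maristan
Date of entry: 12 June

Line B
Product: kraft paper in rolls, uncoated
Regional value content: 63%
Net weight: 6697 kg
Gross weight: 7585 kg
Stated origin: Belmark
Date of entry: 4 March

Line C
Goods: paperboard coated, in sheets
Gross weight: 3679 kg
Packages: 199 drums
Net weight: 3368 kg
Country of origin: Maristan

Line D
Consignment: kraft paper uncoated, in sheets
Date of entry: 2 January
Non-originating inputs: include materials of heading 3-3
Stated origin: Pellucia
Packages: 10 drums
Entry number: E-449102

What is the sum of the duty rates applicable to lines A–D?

110%

Line A: paperboard → 3-4; coated → 3-4-1; in rolls → 3-4-1-2. Scheduled 30%. quota on 3-4 open → in-quota 3%. → 3%.
Line B: kraft paper → 3-3; uncoated → 3-3-2; in rolls → 3-3-2-1. Scheduled 32%. Belmark agreement on 3-3-2: RVC < 65%; anti-dumping (Belmark, 3-3-2-1): +31%; total 32% + 31% = 63%. → 63%.
Line C: paperboard → 3-4; coated → 3-4-1; in sheets → 3-4-1-1. Scheduled 12%. quota on 3-4 open → in-quota 3%; anti-dumping (Maristan, 3-4-1-1): +36%; total 3% + 36% = 39%. → 39%.
Line D: kraft paper → 3-3; uncoated → 3-3-2; in sheets → 3-3-2-2. Scheduled 5%. Pellucia agreement on 3-4-1-2: 3-3-2-2 not covered. → 5%.
Sum: 3% + 63% + 39% + 5% = 110%.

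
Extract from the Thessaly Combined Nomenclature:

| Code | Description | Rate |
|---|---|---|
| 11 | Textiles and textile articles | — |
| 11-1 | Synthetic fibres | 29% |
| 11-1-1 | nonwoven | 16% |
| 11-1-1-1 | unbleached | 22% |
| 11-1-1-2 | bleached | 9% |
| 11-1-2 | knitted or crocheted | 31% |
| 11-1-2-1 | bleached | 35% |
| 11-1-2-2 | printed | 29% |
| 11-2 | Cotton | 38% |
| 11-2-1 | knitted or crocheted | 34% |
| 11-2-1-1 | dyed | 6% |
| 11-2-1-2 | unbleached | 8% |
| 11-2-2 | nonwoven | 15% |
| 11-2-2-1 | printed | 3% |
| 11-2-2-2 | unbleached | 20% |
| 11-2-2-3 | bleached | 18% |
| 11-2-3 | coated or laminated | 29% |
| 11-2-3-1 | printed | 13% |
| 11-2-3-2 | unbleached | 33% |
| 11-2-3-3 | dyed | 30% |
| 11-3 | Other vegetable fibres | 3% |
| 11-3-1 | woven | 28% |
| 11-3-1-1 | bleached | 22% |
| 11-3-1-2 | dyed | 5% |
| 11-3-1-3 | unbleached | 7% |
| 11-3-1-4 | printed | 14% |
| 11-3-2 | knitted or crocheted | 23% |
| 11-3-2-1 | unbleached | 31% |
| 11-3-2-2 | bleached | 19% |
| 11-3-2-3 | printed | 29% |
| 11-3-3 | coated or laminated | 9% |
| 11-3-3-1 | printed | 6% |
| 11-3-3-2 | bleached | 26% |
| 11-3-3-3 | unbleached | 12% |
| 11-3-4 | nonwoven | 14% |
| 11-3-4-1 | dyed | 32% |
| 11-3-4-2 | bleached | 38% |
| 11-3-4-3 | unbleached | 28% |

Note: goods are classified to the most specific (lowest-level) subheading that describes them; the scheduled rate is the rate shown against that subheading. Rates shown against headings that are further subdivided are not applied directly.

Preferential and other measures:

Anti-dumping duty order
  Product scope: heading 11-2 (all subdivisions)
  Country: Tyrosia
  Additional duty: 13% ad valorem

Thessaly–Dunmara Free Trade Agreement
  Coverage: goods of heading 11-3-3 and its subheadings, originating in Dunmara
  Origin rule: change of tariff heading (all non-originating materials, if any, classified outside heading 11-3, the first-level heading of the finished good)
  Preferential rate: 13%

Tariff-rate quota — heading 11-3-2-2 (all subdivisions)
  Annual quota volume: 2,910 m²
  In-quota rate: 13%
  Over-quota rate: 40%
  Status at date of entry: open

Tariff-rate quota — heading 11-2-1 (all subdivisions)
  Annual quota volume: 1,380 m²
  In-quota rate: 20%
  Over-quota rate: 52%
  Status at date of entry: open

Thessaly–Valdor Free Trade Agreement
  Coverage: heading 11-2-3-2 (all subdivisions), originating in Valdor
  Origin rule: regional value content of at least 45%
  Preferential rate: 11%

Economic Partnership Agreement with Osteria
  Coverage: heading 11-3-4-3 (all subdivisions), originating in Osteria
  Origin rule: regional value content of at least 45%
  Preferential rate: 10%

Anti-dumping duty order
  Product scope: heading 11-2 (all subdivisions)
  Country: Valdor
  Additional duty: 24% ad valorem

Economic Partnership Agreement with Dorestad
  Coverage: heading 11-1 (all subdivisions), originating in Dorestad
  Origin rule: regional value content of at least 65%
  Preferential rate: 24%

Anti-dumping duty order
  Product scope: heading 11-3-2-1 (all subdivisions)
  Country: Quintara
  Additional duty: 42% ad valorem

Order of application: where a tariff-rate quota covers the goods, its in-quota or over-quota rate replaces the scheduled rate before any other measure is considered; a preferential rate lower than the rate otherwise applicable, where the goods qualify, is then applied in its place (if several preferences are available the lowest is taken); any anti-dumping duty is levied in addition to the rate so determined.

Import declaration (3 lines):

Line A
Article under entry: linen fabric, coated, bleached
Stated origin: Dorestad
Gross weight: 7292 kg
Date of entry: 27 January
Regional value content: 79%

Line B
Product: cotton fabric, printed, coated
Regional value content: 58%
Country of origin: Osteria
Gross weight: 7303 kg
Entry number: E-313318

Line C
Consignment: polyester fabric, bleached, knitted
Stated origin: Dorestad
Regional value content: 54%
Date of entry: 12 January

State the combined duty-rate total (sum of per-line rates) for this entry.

74%

Line A: linen → 11-3; coated → 11-3-3; bleached → 11-3-3-2. Scheduled 26%. Dorestad agreement on 11-1: 11-3-3-2 not covered. → 26%.
Line B: cotton → 11-2; coated → 11-2-3; printed → 11-2-3-1. Scheduled 13%. Osteria agreement on 11-3-4-3: 11-2-3-1 not covered. → 13%.
Line C: polyester → 11-1; knitted → 11-1-2; bleached → 11-1-2-1. Scheduled 35%. Dorestad agreement on 11-1: RVC < 65%. → 35%.
Sum: 26% + 13% + 35% = 74%.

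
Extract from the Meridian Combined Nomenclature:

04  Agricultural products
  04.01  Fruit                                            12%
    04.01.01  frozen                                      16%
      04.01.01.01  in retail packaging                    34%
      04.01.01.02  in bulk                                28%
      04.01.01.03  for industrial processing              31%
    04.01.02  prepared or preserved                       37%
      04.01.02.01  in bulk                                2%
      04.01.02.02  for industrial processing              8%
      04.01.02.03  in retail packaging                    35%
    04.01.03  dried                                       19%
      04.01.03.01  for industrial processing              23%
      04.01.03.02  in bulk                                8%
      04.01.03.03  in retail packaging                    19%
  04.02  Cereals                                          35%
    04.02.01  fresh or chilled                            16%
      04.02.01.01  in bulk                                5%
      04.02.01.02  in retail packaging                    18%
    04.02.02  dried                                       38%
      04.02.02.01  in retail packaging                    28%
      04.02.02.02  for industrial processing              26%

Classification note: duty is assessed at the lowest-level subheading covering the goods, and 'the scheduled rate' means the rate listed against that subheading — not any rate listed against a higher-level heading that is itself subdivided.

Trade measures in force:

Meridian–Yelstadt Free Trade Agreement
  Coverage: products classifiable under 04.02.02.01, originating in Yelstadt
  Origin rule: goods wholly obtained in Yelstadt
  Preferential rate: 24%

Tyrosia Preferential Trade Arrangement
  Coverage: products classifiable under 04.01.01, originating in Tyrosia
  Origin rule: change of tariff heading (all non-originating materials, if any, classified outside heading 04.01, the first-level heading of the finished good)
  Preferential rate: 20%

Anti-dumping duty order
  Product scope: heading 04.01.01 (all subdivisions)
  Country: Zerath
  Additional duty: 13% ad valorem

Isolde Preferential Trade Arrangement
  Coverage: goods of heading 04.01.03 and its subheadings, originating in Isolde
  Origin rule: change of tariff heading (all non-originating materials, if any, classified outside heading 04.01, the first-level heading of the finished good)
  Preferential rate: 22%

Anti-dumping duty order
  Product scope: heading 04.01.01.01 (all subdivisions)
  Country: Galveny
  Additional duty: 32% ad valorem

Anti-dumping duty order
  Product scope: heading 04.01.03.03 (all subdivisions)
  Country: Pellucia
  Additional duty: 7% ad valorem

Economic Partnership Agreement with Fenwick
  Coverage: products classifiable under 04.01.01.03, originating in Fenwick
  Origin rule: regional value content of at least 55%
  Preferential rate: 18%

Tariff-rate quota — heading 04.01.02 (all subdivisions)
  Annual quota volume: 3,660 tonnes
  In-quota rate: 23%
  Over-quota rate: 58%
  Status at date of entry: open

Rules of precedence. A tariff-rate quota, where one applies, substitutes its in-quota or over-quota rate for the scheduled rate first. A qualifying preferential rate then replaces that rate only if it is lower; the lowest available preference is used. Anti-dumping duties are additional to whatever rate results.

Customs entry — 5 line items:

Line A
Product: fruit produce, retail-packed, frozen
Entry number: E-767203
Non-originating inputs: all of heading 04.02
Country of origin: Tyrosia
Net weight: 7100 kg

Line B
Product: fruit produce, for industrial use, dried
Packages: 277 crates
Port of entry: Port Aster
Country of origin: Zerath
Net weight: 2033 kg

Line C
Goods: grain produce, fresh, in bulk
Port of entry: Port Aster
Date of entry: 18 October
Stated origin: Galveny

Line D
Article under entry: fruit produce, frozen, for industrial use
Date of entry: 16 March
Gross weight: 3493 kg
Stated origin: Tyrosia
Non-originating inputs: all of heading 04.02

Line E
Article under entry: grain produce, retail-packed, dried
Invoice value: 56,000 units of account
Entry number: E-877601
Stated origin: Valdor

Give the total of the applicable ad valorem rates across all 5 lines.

Line A: fruit → 04.01; frozen → 04.01.01; retail-packed → 04.01.01.01. Scheduled 34%. Tyrosia agreement on 04.01.01: CTH met → 20% available; preferential 20%. → 20%.
Line B: fruit → 04.01; dried → 04.01.03; for industrial use → 04.01.03.01. Scheduled 23%. No special measure applies. → 23%.
Line C: grain → 04.02; fresh → 04.02.01; in bulk → 04.02.01.01. Scheduled 5%. No special measure applies. → 5%.
Line D: fruit → 04.01; frozen → 04.01.01; for industrial use → 04.01.01.03. Scheduled 31%. Tyrosia agreement on 04.01.01: CTH met → 20% available; preferential 20%. → 20%.
Line E: grain → 04.02; dried → 04.02.02; retail-packed → 04.02.02.01. Scheduled 28%. No special measure applies. → 28%.
Sum: 20% + 23% + 5% + 20% + 28% = 96%.

96%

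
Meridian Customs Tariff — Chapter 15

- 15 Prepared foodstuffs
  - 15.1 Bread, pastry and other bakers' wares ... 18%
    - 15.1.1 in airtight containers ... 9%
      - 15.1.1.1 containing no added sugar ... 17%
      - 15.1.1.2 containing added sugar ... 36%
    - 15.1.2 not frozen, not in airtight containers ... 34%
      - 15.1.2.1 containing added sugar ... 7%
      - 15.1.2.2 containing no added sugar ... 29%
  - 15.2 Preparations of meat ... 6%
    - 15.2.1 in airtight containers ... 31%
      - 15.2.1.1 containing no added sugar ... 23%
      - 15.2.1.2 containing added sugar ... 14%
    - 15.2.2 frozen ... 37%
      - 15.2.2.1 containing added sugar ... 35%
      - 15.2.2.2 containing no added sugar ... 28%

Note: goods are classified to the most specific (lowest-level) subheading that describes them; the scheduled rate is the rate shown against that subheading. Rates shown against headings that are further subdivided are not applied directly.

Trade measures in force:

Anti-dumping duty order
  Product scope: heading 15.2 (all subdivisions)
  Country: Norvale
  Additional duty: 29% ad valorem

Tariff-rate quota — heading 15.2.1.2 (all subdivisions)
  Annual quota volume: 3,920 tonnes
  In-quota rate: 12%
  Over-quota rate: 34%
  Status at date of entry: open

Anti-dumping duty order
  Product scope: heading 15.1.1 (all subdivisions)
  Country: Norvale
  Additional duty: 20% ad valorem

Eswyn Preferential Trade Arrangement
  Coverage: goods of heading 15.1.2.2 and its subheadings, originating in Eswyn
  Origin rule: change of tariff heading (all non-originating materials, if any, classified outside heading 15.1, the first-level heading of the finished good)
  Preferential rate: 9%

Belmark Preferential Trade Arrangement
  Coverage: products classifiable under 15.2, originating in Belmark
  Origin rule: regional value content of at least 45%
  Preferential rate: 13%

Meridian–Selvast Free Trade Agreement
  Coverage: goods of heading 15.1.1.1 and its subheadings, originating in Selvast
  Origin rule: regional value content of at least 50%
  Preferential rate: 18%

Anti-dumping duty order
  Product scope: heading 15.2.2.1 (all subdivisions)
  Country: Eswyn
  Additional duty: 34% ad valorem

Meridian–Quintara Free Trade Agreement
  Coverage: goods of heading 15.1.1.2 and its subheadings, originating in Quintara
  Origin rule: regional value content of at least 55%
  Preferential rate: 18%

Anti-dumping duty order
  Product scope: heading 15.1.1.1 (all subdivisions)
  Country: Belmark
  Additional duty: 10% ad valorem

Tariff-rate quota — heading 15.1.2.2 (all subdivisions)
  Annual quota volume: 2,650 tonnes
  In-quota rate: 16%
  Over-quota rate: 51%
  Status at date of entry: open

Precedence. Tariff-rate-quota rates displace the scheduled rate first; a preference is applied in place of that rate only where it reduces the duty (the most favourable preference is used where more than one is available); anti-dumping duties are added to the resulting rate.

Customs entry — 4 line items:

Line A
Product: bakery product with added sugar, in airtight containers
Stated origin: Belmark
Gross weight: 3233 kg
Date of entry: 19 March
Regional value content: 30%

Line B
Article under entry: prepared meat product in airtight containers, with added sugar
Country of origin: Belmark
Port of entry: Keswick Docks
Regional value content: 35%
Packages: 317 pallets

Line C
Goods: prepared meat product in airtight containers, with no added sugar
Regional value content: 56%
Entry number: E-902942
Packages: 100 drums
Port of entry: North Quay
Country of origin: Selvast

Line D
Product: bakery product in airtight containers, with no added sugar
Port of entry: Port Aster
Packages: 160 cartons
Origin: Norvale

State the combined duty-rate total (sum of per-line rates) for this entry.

Line A: bakery product → 15.1; in airtight containers → 15.1.1; with added sugar → 15.1.1.2. Scheduled 36%. Belmark agreement on 15.2: 15.1.1.2 not covered. → 36%.
Line B: prepared meat product → 15.2; in airtight containers → 15.2.1; with added sugar → 15.2.1.2. Scheduled 14%. quota on 15.2.1.2 open → in-quota 12%; Belmark agreement on 15.2: RVC < 45%. → 12%.
Line C: prepared meat product → 15.2; in airtight containers → 15.2.1; with no added sugar → 15.2.1.1. Scheduled 23%. Selvast agreement on 15.1.1.1: 15.2.1.1 not covered. → 23%.
Line D: bakery product → 15.1; in airtight containers → 15.1.1; with no added sugar → 15.1.1.1. Scheduled 17%. anti-dumping (Norvale, 15.1.1): +20%; total 17% + 20% = 37%. → 37%.
Sum: 36% + 12% + 23% + 37% = 108%.

108%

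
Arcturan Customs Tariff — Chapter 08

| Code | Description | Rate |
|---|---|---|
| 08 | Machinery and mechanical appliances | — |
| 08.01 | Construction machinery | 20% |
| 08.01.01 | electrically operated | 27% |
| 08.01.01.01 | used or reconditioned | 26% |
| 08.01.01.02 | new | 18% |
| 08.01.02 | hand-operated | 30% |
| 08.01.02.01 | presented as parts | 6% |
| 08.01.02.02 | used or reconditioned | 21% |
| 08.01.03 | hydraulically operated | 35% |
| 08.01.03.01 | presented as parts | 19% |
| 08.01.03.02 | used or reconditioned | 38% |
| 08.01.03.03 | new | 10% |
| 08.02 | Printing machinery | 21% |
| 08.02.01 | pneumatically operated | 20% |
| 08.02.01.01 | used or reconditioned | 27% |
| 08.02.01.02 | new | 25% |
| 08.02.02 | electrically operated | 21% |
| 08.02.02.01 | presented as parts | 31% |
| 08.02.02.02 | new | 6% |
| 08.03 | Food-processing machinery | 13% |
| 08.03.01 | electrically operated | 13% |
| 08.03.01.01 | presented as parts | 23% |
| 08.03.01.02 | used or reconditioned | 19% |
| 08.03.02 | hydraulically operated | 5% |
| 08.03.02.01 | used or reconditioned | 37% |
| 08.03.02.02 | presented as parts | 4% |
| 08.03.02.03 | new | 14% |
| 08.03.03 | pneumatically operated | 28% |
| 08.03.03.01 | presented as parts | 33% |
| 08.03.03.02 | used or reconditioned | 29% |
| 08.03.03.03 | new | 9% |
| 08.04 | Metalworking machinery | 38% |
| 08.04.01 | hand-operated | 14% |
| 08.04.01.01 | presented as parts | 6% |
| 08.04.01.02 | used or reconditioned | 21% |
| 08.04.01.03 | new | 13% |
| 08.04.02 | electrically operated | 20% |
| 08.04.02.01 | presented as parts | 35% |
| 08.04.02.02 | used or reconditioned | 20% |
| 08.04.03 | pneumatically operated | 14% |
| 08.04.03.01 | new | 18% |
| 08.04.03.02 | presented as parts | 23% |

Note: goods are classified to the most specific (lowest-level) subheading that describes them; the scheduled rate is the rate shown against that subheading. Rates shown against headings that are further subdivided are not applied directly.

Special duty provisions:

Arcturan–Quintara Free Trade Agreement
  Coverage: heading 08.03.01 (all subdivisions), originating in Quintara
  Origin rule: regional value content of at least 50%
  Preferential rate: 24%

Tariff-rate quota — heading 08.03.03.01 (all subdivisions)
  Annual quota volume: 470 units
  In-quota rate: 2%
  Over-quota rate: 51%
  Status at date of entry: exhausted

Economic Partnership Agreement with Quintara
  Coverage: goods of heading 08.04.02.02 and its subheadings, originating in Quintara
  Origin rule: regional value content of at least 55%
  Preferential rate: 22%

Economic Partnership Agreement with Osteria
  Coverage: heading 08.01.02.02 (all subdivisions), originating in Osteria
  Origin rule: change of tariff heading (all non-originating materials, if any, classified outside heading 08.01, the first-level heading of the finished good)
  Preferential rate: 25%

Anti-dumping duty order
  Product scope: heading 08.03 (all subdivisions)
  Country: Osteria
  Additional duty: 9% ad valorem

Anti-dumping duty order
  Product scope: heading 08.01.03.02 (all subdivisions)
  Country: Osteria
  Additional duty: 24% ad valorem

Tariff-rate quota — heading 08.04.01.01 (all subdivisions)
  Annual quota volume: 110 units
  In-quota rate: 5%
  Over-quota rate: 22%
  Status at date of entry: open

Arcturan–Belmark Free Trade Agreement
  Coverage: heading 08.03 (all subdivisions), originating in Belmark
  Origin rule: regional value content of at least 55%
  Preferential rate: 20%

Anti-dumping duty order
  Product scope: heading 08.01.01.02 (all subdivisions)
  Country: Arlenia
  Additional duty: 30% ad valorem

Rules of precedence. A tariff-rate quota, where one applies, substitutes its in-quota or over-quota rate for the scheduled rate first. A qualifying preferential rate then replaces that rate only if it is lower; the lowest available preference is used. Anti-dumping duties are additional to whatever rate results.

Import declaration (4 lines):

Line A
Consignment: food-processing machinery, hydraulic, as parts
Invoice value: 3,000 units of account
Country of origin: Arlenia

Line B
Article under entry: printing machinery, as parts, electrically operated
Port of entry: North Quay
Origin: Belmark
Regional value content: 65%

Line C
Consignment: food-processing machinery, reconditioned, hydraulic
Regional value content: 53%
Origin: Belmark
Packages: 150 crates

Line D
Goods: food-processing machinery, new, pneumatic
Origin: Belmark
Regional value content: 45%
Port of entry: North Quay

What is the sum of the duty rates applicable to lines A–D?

Line A: food-processing → 08.03; hydraulic → 08.03.02; as parts → 08.03.02.02. Scheduled 4%. No special measure applies. → 4%.
Line B: printing → 08.02; electrically operated → 08.02.02; as parts → 08.02.02.01. Scheduled 31%. Belmark agreement on 08.03: 08.02.02.01 not covered. → 31%.
Line C: food-processing → 08.03; hydraulic → 08.03.02; reconditioned → 08.03.02.01. Scheduled 37%. Belmark agreement on 08.03: RVC < 55%. → 37%.
Line D: food-processing → 08.03; pneumatic → 08.03.03; new → 08.03.03.03. Scheduled 9%. Belmark agreement on 08.03: RVC < 55%. → 9%.
Sum: 4% + 31% + 37% + 9% = 81%.

81%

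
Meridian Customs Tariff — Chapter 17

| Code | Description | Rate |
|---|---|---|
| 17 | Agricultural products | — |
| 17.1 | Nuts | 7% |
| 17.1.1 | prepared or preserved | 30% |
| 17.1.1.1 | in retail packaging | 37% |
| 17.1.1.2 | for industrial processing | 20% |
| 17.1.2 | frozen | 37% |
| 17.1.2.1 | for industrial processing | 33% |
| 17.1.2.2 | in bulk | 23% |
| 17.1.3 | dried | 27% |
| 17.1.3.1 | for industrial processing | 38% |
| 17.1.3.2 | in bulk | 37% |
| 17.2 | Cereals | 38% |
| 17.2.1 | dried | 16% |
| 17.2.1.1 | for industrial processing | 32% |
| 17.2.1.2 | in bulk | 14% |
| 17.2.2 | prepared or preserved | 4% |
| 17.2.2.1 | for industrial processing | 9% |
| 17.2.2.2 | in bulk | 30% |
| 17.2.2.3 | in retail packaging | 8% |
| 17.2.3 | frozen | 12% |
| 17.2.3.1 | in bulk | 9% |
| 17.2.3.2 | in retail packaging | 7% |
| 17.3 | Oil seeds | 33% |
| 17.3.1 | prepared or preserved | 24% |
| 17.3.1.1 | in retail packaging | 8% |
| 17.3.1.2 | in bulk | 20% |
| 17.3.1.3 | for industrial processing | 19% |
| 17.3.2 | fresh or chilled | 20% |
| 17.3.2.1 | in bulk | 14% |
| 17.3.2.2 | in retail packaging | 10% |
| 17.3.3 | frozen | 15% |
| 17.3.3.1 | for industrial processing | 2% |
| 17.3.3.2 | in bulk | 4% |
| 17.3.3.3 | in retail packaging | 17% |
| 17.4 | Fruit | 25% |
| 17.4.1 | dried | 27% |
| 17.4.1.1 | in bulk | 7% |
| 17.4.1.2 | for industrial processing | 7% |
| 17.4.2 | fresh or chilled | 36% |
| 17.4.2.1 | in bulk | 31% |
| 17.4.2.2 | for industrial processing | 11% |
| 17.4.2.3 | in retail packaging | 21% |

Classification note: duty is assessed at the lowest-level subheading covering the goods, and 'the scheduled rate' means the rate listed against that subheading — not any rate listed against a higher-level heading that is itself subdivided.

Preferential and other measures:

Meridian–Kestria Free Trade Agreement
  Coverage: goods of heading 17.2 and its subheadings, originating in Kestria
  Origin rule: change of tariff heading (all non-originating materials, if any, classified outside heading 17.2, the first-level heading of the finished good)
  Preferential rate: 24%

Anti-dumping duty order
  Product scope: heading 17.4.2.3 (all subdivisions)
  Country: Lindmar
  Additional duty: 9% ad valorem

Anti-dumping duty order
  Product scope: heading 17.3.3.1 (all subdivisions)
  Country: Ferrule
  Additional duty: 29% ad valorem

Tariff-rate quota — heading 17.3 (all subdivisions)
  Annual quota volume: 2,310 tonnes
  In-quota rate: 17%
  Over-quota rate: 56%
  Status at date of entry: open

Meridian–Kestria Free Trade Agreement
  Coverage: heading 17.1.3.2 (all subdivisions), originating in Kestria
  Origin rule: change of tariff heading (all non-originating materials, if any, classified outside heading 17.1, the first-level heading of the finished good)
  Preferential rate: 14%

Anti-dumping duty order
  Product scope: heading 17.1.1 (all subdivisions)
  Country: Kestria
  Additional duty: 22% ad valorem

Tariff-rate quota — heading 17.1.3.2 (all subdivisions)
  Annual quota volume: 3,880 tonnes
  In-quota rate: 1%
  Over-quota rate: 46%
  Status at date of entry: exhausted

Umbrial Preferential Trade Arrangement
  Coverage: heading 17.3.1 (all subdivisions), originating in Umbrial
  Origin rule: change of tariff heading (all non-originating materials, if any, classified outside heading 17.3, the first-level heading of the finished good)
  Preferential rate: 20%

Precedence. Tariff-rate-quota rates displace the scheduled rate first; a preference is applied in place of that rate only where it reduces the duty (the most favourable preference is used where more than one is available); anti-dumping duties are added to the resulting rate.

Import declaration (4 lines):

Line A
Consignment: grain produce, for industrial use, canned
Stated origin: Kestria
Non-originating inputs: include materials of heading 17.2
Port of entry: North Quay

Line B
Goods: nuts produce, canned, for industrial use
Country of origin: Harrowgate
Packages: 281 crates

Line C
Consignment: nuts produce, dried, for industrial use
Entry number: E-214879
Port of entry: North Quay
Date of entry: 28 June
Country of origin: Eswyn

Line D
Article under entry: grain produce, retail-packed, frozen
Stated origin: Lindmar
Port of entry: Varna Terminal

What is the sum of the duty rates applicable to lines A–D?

Line A: grain → 17.2; canned → 17.2.2; for industrial use → 17.2.2.1. Scheduled 9%. Kestria agreement on 17.2: CTH not met; Kestria agreement on 17.1.3.2: 17.2.2.1 not covered. → 9%.
Line B: nuts → 17.1; canned → 17.1.1; for industrial use → 17.1.1.2. Scheduled 20%. No special measure applies. → 20%.
Line C: nuts → 17.1; dried → 17.1.3; for industrial use → 17.1.3.1. Scheduled 38%. No special measure applies. → 38%.
Line D: grain → 17.2; frozen → 17.2.3; retail-packed → 17.2.3.2. Scheduled 7%. No special measure applies. → 7%.
Sum: 9% + 20% + 38% + 7% = 74%.

74%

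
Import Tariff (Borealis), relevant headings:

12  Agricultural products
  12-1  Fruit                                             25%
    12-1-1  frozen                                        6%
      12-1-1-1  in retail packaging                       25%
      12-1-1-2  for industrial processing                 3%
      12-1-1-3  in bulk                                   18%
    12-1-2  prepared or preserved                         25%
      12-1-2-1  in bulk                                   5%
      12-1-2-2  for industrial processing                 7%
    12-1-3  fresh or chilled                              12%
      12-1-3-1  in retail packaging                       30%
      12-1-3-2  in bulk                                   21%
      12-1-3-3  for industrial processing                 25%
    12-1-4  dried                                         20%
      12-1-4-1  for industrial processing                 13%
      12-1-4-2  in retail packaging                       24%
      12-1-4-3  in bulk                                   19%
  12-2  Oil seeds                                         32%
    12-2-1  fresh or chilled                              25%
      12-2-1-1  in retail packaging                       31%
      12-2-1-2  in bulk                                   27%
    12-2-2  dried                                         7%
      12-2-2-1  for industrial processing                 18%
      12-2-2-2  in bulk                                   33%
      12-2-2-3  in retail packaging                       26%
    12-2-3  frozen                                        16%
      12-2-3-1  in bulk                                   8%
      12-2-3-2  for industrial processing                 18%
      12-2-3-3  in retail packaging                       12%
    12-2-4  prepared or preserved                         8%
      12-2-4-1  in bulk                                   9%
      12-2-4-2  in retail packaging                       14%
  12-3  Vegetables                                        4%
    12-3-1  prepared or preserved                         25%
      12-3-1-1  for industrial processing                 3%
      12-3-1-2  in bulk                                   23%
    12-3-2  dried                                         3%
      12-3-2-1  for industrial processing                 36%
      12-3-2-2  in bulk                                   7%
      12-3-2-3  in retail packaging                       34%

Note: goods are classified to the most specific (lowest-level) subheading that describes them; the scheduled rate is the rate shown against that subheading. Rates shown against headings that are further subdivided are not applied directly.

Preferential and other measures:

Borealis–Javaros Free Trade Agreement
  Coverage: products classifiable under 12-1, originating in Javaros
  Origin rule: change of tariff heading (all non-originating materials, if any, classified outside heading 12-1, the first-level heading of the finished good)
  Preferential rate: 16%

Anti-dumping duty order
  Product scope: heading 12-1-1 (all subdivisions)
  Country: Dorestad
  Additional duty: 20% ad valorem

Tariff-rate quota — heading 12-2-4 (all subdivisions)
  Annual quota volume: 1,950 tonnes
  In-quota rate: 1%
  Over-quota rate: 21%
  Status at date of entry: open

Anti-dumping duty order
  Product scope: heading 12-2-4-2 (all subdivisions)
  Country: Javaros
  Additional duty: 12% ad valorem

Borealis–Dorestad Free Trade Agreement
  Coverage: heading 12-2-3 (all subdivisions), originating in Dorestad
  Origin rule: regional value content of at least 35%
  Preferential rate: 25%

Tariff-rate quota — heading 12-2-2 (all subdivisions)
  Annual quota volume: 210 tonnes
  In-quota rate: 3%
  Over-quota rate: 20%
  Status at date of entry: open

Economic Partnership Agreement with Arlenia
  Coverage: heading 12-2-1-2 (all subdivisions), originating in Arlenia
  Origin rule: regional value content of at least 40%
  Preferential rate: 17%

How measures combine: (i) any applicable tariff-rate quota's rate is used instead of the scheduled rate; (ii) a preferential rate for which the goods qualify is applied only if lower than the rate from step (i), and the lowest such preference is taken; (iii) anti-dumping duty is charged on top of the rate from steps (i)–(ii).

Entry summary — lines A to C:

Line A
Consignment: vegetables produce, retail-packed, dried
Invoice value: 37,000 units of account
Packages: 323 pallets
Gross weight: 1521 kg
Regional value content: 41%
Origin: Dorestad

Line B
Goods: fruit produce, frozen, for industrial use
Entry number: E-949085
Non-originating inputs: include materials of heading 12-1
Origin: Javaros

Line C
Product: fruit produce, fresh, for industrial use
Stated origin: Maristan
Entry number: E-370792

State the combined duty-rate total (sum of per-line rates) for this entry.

62%

Line A: vegetables → 12-3; dried → 12-3-2; retail-packed → 12-3-2-3. Scheduled 34%. Dorestad agreement on 12-2-3: 12-3-2-3 not covered. → 34%.
Line B: fruit → 12-1; frozen → 12-1-1; for industrial use → 12-1-1-2. Scheduled 3%. Javaros agreement on 12-1: CTH not met. → 3%.
Line C: fruit → 12-1; fresh → 12-1-3; for industrial use → 12-1-3-3. Scheduled 25%. No special measure applies. → 25%.
Sum: 34% + 3% + 25% = 62%.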